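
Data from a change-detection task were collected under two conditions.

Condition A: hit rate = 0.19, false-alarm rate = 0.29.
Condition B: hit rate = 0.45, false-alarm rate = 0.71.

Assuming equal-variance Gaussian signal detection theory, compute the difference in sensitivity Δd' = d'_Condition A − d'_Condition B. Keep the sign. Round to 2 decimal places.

Δd' = 0.35

Condition A: z(0.19) = -0.878, z(0.29) = -0.553, d' = -0.325
Condition B: z(0.45) = -0.126, z(0.71) = 0.553, d' = -0.679
Δd' = d'_Condition A − d'_Condition B = -0.325 − (-0.679) = 0.354
Condition A has the higher sensitivity.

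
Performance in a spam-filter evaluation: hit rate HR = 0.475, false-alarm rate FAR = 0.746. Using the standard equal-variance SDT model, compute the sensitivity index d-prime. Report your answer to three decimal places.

z(H) = -0.0627
z(FA) = 0.6620
d' = z(H) − z(FA) = -0.0627 − 0.6620 = -0.7247

d-prime = -0.725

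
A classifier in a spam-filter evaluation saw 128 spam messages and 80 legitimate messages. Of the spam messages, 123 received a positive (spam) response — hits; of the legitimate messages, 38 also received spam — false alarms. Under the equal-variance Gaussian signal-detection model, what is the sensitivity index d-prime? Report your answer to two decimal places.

H = 123/128 = 0.9609
FA = 38/80 = 0.4750
Φ⁻¹(H) = 1.761
Φ⁻¹(FA) = -0.063
d' = z(H) − z(FA) = 1.761 − (-0.063) = 1.824

d-prime = 1.82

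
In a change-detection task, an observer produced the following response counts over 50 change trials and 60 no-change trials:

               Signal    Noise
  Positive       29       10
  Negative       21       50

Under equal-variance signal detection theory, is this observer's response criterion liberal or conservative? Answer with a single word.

z(H) = 0.202, z(FA) = -0.967
c = −½·(z(H) + z(FA)) = 0.3825
c > 0 → conservative criterion (biased toward responding “no”).

conservative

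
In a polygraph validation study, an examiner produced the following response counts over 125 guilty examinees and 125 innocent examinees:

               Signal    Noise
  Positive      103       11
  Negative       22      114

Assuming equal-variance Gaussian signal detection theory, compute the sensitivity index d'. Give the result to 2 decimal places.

H = 103/125 = 0.8240
FA = 11/125 = 0.0880
z(H) = z(0.8240) = 0.9307
z(FA) = z(0.0880) = -1.3532
d' = z(H) − z(FA) = 0.9307 − (-1.3532) = 2.2839

d' = 2.28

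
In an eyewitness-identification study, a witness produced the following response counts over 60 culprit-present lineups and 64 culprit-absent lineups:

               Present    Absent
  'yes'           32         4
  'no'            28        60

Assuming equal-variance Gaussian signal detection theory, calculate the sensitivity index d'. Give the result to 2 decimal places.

H = 32/60 = 0.5333
FA = 4/64 = 0.0625
z(0.5333) = 0.084, z(0.0625) = -1.534
d' = z(H) − z(FA) = 0.084 − (-1.534) = 1.618

d' = 1.62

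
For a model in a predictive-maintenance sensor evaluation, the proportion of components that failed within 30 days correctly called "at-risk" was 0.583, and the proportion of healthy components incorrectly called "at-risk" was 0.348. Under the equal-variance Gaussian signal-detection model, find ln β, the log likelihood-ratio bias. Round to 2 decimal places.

ln β = 0.05

z(H) = 0.210
z(FA) = -0.391
ln β = −½·[z(H)² − z(FA)²] = −0.5 × (0.044 − 0.153) = 0.0545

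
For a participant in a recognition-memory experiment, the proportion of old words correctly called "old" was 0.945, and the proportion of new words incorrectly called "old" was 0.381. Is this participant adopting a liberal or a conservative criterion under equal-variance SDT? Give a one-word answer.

liberal

z(H) = 1.598, z(FA) = -0.303
c = −½·(z(H) + z(FA)) = -0.6475
c < 0 → liberal criterion (biased toward responding “yes”).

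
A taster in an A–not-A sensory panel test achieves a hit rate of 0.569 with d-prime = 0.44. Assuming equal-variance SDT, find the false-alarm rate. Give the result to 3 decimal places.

false-alarm rate = 0.395

z(hit rate) = z(0.569) = 0.1738
z(FA) = z(H) − d' = 0.1738 − 0.44 = -0.2662
false-alarm rate = Φ(-0.2662) = 0.3950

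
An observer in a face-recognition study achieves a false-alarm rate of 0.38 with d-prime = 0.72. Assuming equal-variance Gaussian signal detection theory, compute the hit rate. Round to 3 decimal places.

hit rate = 0.661

z(false-alarm rate) = z(0.38) = -0.3055
z(H) = z(FA) + d' = -0.3055 + 0.72 = 0.4145
hit rate = Φ(0.4145) = 0.6607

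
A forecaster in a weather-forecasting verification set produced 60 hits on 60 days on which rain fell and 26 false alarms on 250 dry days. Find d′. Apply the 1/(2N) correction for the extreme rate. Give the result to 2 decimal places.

The hit rate is 60/60 = 1, so apply the 1/(2N) correction: H → 1 − 1/(2·60) = 0.99167.
z(H) = z(0.99167) = 2.394
z(FA) = z(0.10400) = -1.259
d' = 2.394 − (-1.259) = 3.653

d′ = 3.65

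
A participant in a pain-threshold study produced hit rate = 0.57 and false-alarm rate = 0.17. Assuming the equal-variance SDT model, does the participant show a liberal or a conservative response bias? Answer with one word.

conservative

z(H) = 0.176, z(FA) = -0.954
c = −½·(z(H) + z(FA)) = 0.389
c > 0 → conservative criterion (biased toward responding “no”).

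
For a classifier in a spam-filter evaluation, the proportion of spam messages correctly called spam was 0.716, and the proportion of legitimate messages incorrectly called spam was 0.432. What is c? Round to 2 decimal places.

z(H) = z(0.716) = 0.5710
z(FA) = z(0.432) = -0.1713
c = −½·[z(H) + z(FA)] = −0.5 × (0.5710 + (-0.1713)) = -0.19985

c = -0.20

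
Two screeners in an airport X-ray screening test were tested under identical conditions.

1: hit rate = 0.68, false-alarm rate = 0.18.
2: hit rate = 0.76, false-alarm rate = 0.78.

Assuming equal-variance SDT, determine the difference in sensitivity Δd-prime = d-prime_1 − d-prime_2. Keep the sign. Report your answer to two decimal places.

Δd-prime = 1.45

1: z(0.68) = 0.468, z(0.18) = -0.915, d' = 1.383
2: z(0.76) = 0.706, z(0.78) = 0.772, d' = -0.066
Δd' = d'_1 − d'_2 = 1.383 − (-0.066) = 1.449
1 has the higher sensitivity.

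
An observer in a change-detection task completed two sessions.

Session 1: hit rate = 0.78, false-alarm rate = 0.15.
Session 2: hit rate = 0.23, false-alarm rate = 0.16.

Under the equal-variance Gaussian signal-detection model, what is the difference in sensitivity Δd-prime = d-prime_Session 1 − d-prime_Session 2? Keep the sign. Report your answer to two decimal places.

Session 1: z(0.78) = 0.772, z(0.15) = -1.036, d' = 1.808
Session 2: z(0.23) = -0.739, z(0.16) = -0.994, d' = 0.255
Δd' = d'_Session 1 − d'_Session 2 = 1.808 − 0.255 = 1.553
Session 1 has the higher sensitivity.

Δd-prime = 1.55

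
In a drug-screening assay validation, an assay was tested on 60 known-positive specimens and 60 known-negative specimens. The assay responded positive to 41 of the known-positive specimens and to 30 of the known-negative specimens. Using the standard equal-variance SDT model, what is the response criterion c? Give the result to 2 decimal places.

H = 41/60 = 0.6833
FA = 30/60 = 0.5000
Φ⁻¹(H) = 0.4769
Φ⁻¹(FA) = 0.0000
c = −½·[z(H) + z(FA)] = −0.5 × (0.4769 + 0.0000) = -0.23845

c = -0.24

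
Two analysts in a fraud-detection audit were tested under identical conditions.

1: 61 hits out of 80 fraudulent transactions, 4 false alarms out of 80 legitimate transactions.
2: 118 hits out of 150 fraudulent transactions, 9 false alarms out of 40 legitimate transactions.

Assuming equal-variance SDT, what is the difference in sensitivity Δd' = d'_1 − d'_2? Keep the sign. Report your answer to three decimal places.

1: z(0.7625) = 0.7144, z(0.0500) = -1.6449, d' = 2.3593
2: z(0.7867) = 0.7950, z(0.2250) = -0.7554, d' = 1.5504
Δd' = d'_1 − d'_2 = 2.3593 − 1.5504 = 0.8089
1 has the higher sensitivity.

Δd' = 0.809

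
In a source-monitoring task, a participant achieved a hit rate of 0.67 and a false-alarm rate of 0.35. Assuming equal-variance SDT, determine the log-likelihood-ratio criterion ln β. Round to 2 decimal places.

ln β = -0.02

z(H) = z(0.67) = 0.440
z(FA) = z(0.35) = -0.385
ln β = −½·[z(H)² − z(FA)²] = −0.5 × (0.194 − 0.148) = -0.023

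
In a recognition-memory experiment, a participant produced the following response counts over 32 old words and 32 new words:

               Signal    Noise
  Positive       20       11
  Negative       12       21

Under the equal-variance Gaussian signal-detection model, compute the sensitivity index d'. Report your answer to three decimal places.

H = 20/32 = 0.6250
FA = 11/32 = 0.3438
z(H) = z(0.6250) = 0.3186
z(FA) = z(0.3438) = -0.4021
d' = z(H) − z(FA) = 0.3186 − (-0.4021) = 0.7207

d' = 0.721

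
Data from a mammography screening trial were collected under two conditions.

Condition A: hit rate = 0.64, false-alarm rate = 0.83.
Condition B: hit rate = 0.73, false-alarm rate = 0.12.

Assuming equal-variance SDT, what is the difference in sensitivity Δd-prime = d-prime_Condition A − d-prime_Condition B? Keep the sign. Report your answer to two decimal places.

Δd-prime = -2.38

Condition A: z(0.64) = 0.358, z(0.83) = 0.954, d' = -0.596
Condition B: z(0.73) = 0.613, z(0.12) = -1.175, d' = 1.788
Δd' = d'_Condition A − d'_Condition B = -0.596 − 1.788 = -2.384
Condition B has the higher sensitivity.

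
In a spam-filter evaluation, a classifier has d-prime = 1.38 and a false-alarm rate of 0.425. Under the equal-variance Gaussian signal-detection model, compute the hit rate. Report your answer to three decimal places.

z(false-alarm rate) = z(0.425) = -0.1891
z(H) = z(FA) + d' = -0.1891 + 1.38 = 1.1909
hit rate = Φ(1.1909) = 0.8832

hit rate = 0.883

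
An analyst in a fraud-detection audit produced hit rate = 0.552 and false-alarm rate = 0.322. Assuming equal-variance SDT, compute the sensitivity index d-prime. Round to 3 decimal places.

d-prime = 0.593

Φ⁻¹(H) = 0.1307
Φ⁻¹(FA) = -0.4621
d' = z(H) − z(FA) = 0.1307 − (-0.4621) = 0.5928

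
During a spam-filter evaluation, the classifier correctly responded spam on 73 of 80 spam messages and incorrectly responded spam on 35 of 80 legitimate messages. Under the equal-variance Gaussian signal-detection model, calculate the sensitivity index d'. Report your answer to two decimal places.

H = 73/80 = 0.9125
FA = 35/80 = 0.4375
z(0.9125) = 1.3563, z(0.4375) = -0.1573
d' = z(H) − z(FA) = 1.3563 − (-0.1573) = 1.5136

d' = 1.51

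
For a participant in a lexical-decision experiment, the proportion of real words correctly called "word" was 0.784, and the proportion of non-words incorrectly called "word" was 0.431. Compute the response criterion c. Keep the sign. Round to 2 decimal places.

c = -0.31

Φ⁻¹(H) = Φ⁻¹(0.784) = 0.786
Φ⁻¹(FA) = Φ⁻¹(0.431) = -0.174
c = −½·[z(H) + z(FA)] = −0.5 × (0.786 + (-0.174)) = -0.306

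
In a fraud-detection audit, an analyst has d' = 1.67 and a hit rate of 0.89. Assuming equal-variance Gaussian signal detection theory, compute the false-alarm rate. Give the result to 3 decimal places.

z(hit rate) = z(0.89) = 1.2265
z(FA) = z(H) − d' = 1.2265 − 1.67 = -0.4435
false-alarm rate = Φ(-0.4435) = 0.3287

false-alarm rate = 0.329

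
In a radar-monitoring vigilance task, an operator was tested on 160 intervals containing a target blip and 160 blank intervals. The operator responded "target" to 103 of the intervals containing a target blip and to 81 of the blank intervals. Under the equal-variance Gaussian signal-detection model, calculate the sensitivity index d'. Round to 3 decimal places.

d' = 0.353

H = 103/160 = 0.6438
FA = 81/160 = 0.5062
z(0.6438) = 0.3686, z(0.5062) = 0.0155
d' = z(H) − z(FA) = 0.3686 − 0.0155 = 0.3531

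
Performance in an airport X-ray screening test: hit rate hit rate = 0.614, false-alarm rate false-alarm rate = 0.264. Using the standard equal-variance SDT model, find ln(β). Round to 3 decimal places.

ln β = 0.157

Φ⁻¹(H) = Φ⁻¹(0.614) = 0.2898
Φ⁻¹(FA) = Φ⁻¹(0.264) = -0.6311
ln β = −½·[z(H)² − z(FA)²] = −0.5 × (0.0840 − 0.3983) = 0.15715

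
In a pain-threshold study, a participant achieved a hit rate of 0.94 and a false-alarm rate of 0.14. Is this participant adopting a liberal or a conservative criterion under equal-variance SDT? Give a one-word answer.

liberal

z(H) = 1.555, z(FA) = -1.080
c = −½·(z(H) + z(FA)) = -0.2375
c < 0 → liberal criterion (biased toward responding “yes”).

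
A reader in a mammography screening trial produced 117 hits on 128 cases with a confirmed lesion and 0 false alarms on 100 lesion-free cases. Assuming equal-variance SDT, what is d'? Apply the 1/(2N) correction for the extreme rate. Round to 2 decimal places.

The false-alarm rate is 0/100 = 0, so apply the 1/(2N) correction: FA → 1/(2·100) = 0.00500.
z(H) = z(0.91406) = 1.366
z(FA) = z(0.00500) = -2.576
d' = 1.366 − (-2.576) = 3.942

d' = 3.94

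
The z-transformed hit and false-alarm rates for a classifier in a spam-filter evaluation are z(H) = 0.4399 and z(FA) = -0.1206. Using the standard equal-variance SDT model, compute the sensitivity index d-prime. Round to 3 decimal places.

d' = z(H) − z(FA) = 0.4399 − (-0.1206) = 0.5605

d-prime = 0.561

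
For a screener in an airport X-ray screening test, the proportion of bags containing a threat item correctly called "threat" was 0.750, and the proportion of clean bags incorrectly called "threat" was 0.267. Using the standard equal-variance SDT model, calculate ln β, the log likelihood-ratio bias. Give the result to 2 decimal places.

Φ⁻¹(H) = Φ⁻¹(0.750) = 0.674
Φ⁻¹(FA) = Φ⁻¹(0.267) = -0.622
ln β = −½·[z(H)² − z(FA)²] = −0.5 × (0.454 − 0.387) = -0.0335

ln β = -0.03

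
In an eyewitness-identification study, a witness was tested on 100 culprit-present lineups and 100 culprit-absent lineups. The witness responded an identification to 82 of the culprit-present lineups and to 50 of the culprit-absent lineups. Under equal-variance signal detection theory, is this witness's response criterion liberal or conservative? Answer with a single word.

liberal

z(H) = 0.915, z(FA) = 0.000
c = −½·(z(H) + z(FA)) = -0.4575
c < 0 → liberal criterion (biased toward responding “yes”).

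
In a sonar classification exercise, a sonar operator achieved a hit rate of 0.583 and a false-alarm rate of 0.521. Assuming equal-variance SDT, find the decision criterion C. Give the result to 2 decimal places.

Φ⁻¹(0.583) = 0.210, Φ⁻¹(0.521) = 0.053
c = −½·[z(H) + z(FA)] = −0.5 × (0.210 + 0.053) = -0.1315

C = -0.13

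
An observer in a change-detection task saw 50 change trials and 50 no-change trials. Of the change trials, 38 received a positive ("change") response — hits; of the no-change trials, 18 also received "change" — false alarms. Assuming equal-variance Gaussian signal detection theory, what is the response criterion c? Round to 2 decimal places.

H = 38/50 = 0.7600
FA = 18/50 = 0.3600
z(0.7600) = 0.706, z(0.3600) = -0.358
c = −½·[z(H) + z(FA)] = −0.5 × (0.706 + (-0.358)) = -0.174
c < 0: the observer has a liberal response bias.

c = -0.17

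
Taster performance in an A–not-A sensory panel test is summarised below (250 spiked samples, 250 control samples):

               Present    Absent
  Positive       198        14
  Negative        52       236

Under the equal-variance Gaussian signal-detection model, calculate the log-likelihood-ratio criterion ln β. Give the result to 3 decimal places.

H = 198/250 = 0.7920
FA = 14/250 = 0.0560
z(H) = 0.8134
z(FA) = -1.5893
ln β = −½·[z(H)² − z(FA)²] = −0.5 × (0.6616 − 2.5259) = 0.93215

ln β = 0.932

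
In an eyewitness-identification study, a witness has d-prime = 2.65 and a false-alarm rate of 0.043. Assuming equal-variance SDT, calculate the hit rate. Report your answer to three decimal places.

z(false-alarm rate) = z(0.043) = -1.7169
z(H) = z(FA) + d' = -1.7169 + 2.65 = 0.9331
hit rate = Φ(0.9331) = 0.8246

hit rate = 0.825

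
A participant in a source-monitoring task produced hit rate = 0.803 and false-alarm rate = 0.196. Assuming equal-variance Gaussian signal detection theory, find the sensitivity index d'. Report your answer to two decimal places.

d' = 1.71

Φ⁻¹(H) = Φ⁻¹(0.803) = 0.852
Φ⁻¹(FA) = Φ⁻¹(0.196) = -0.856
d' = z(H) − z(FA) = 0.852 − (-0.856) = 1.708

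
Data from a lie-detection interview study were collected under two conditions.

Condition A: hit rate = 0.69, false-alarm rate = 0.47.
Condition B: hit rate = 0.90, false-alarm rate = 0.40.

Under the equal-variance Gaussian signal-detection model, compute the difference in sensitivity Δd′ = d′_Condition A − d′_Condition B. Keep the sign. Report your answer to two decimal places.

Condition A: z(0.69) = 0.496, z(0.47) = -0.075, d' = 0.571
Condition B: z(0.90) = 1.282, z(0.40) = -0.253, d' = 1.535
Δd' = d'_Condition A − d'_Condition B = 0.571 − 1.535 = -0.964
Condition B has the higher sensitivity.

Δd′ = -0.96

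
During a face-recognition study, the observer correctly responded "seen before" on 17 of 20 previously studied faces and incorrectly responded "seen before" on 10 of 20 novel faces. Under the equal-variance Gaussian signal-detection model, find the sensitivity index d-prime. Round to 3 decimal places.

d-prime = 1.036

H = 17/20 = 0.8500
FA = 10/20 = 0.5000
z(H) = 1.0364
z(FA) = 0.0000
d' = z(H) − z(FA) = 1.0364 − 0.0000 = 1.0364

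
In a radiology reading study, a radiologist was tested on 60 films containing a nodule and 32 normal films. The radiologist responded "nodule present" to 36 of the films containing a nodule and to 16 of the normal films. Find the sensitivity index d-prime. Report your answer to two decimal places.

H = 36/60 = 0.6000
FA = 16/32 = 0.5000
z(0.6000) = 0.2533, z(0.5000) = 0.0000
d' = z(H) − z(FA) = 0.2533 − 0.0000 = 0.2533

d-prime = 0.25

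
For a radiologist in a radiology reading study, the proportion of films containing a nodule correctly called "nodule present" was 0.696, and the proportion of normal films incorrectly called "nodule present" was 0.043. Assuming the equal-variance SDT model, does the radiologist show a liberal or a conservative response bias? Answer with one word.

conservative

z(H) = 0.513, z(FA) = -1.717
c = −½·(z(H) + z(FA)) = 0.602
c > 0 → conservative criterion (biased toward responding “no”).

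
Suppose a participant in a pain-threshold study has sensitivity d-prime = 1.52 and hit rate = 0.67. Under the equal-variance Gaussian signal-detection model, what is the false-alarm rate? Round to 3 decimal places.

false-alarm rate = 0.140

z(hit rate) = z(0.67) = 0.4399
z(FA) = z(H) − d' = 0.4399 − 1.52 = -1.0801
false-alarm rate = Φ(-1.0801) = 0.1400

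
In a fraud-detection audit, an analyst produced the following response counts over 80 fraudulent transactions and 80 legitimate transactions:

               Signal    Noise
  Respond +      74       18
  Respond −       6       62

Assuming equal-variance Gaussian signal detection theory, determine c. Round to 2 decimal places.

c = -0.34

H = 74/80 = 0.9250
FA = 18/80 = 0.2250
z(0.9250) = 1.440, z(0.2250) = -0.755
c = −½·[z(H) + z(FA)] = −0.5 × (1.440 + (-0.755)) = -0.3425
c < 0: the analyst has a liberal response bias.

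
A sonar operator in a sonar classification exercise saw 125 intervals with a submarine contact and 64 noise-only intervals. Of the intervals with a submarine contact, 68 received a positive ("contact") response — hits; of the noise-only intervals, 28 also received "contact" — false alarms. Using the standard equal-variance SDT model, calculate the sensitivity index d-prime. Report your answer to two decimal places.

H = 68/125 = 0.5440
FA = 28/64 = 0.4375
z(H) = z(0.5440) = 0.1105
z(FA) = z(0.4375) = -0.1573
d' = z(H) − z(FA) = 0.1105 − (-0.1573) = 0.2678

d-prime = 0.27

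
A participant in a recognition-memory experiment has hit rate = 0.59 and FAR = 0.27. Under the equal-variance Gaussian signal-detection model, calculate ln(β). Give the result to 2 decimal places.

ln β = 0.16

Φ⁻¹(H) = Φ⁻¹(0.59) = 0.228
Φ⁻¹(FA) = Φ⁻¹(0.27) = -0.613
ln β = −½·[z(H)² − z(FA)²] = −0.5 × (0.052 − 0.376) = 0.162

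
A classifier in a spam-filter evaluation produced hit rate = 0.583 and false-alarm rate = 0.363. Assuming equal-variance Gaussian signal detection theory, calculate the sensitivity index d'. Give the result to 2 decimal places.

d' = 0.56

z(H) = z(0.583) = 0.210
z(FA) = z(0.363) = -0.350
d' = z(H) − z(FA) = 0.210 − (-0.350) = 0.560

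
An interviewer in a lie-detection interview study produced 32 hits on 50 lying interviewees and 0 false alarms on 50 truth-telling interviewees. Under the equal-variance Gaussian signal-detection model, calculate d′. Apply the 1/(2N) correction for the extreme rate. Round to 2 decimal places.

d′ = 2.68

The false-alarm rate is 0/50 = 0, so apply the 1/(2N) correction: FA → 1/(2·50) = 0.01000.
z(H) = z(0.64000) = 0.358
z(FA) = z(0.01000) = -2.326
d' = 0.358 − (-2.326) = 2.684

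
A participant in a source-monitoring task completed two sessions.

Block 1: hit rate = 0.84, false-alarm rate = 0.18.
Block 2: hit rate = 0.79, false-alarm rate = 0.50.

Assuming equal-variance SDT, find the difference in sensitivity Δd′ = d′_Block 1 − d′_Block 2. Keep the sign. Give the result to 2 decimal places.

Block 1: z(0.84) = 0.994, z(0.18) = -0.915, d' = 1.909
Block 2: z(0.79) = 0.806, z(0.50) = 0.000, d' = 0.806
Δd' = d'_Block 1 − d'_Block 2 = 1.909 − 0.806 = 1.103
Block 1 has the higher sensitivity.

Δd′ = 1.10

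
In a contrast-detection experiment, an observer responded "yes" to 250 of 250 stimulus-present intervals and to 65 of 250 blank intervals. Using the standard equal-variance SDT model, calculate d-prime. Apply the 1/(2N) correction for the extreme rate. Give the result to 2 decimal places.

d-prime = 3.52

The hit rate is 250/250 = 1, so apply the 1/(2N) correction: H → 1 − 1/(2·250) = 0.99800.
z(H) = z(0.99800) = 2.878
z(FA) = z(0.26000) = -0.643
d' = 2.878 − (-0.643) = 3.521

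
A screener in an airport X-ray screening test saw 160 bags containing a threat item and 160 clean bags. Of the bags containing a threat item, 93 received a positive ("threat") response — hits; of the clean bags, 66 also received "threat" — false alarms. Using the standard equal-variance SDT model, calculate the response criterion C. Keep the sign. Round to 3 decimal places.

C = 0.008

H = 93/160 = 0.5813
FA = 66/160 = 0.4125
Φ⁻¹(H) = 0.2052
Φ⁻¹(FA) = -0.2211
c = −½·[z(H) + z(FA)] = −0.5 × (0.2052 + (-0.2211)) = 0.00795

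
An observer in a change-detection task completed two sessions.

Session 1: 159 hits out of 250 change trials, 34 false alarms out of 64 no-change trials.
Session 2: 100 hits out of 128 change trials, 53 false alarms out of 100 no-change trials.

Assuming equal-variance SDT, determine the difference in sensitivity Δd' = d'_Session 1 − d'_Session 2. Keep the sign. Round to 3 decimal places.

Session 1: z(0.6360) = 0.3478, z(0.5312) = 0.0783, d' = 0.2695
Session 2: z(0.7812) = 0.7763, z(0.5300) = 0.0753, d' = 0.7010
Δd' = d'_Session 1 − d'_Session 2 = 0.2695 − 0.7010 = -0.4315
Session 2 has the higher sensitivity.

Δd' = -0.432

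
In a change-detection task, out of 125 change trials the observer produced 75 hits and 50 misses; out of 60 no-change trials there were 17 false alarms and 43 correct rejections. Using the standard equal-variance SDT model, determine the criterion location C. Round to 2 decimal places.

C = 0.16

H = 75/125 = 0.6000
FA = 17/60 = 0.2833
Φ⁻¹(0.6000) = 0.253, Φ⁻¹(0.2833) = -0.573
c = −½·[z(H) + z(FA)] = −0.5 × (0.253 + (-0.573)) = 0.160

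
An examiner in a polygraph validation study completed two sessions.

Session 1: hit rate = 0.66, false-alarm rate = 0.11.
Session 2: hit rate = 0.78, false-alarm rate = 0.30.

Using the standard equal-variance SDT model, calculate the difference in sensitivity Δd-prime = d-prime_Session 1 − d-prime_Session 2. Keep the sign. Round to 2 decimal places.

Session 1: z(0.66) = 0.412, z(0.11) = -1.227, d' = 1.639
Session 2: z(0.78) = 0.772, z(0.30) = -0.524, d' = 1.296
Δd' = d'_Session 1 − d'_Session 2 = 1.639 − 1.296 = 0.343
Session 1 has the higher sensitivity.

Δd-prime = 0.34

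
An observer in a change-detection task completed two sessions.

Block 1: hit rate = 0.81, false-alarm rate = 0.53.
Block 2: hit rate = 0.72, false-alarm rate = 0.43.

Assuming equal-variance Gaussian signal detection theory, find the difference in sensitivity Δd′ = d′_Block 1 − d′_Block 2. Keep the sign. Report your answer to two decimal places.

Δd′ = 0.04

Block 1: z(0.81) = 0.878, z(0.53) = 0.075, d' = 0.803
Block 2: z(0.72) = 0.583, z(0.43) = -0.176, d' = 0.759
Δd' = d'_Block 1 − d'_Block 2 = 0.803 − 0.759 = 0.044
Block 1 has the higher sensitivity.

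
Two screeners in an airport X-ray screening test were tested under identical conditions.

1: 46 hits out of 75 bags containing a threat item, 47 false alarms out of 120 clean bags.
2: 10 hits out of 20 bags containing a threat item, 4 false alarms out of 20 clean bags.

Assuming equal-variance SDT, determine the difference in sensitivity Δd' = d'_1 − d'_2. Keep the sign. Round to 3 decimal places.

1: z(0.6133) = 0.2879, z(0.3917) = -0.2749, d' = 0.5628
2: z(0.5000) = 0.0000, z(0.2000) = -0.8416, d' = 0.8416
Δd' = d'_1 − d'_2 = 0.5628 − 0.8416 = -0.2788
2 has the higher sensitivity.

Δd' = -0.279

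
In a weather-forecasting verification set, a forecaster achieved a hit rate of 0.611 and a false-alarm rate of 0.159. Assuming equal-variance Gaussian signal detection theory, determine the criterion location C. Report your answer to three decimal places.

z(H) = 0.2819
z(FA) = -0.9986
c = −½·[z(H) + z(FA)] = −0.5 × (0.2819 + (-0.9986)) = 0.35835

C = 0.358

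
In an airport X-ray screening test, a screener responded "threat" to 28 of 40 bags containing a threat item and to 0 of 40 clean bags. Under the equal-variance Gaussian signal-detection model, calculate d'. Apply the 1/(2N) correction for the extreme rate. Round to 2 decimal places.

d' = 2.77

The false-alarm rate is 0/40 = 0, so apply the 1/(2N) correction: FA → 1/(2·40) = 0.01250.
z(H) = z(0.70000) = 0.524
z(FA) = z(0.01250) = -2.241
d' = 0.524 − (-2.241) = 2.765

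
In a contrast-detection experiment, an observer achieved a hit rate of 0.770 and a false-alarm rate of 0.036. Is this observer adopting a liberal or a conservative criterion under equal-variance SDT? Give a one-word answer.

conservative

z(H) = 0.739, z(FA) = -1.799
c = −½·(z(H) + z(FA)) = 0.530
c > 0 → conservative criterion (biased toward responding “no”).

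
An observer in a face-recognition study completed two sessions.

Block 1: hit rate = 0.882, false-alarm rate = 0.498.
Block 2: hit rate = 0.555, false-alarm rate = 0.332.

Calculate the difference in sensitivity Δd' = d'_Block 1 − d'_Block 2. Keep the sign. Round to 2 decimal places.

Δd' = 0.62

Block 1: z(0.882) = 1.185, z(0.498) = -0.005, d' = 1.190
Block 2: z(0.555) = 0.138, z(0.332) = -0.434, d' = 0.572
Δd' = d'_Block 1 − d'_Block 2 = 1.190 − 0.572 = 0.618
Block 1 has the higher sensitivity.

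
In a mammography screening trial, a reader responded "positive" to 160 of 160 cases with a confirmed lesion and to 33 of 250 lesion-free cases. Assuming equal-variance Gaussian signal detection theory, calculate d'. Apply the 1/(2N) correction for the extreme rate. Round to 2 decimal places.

d' = 3.85

The hit rate is 160/160 = 1, so apply the 1/(2N) correction: H → 1 − 1/(2·160) = 0.99687.
z(H) = z(0.99687) = 2.734
z(FA) = z(0.13200) = -1.117
d' = 2.734 − (-1.117) = 3.851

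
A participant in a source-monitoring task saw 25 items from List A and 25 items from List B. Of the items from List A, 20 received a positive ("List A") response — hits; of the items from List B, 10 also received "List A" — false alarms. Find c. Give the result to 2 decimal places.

c = -0.29

H = 20/25 = 0.8000
FA = 10/25 = 0.4000
Φ⁻¹(H) = Φ⁻¹(0.8000) = 0.8416
Φ⁻¹(FA) = Φ⁻¹(0.4000) = -0.2533
c = −½·[z(H) + z(FA)] = −0.5 × (0.8416 + (-0.2533)) = -0.29415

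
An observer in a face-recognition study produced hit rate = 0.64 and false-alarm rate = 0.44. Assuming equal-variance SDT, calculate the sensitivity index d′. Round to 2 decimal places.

d′ = 0.51

Φ⁻¹(H) = Φ⁻¹(0.64) = 0.358
Φ⁻¹(FA) = Φ⁻¹(0.44) = -0.151
d' = z(H) − z(FA) = 0.358 − (-0.151) = 0.509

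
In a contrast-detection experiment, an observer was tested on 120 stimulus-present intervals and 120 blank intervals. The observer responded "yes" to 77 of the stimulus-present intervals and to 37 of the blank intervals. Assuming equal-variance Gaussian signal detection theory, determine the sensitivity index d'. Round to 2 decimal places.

d' = 0.86

H = 77/120 = 0.6417
FA = 37/120 = 0.3083
z(H) = 0.363
z(FA) = -0.501
d' = z(H) − z(FA) = 0.363 − (-0.501) = 0.864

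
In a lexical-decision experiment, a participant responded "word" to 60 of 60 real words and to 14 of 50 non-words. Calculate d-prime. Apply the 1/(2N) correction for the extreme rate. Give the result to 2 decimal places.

d-prime = 2.98

The hit rate is 60/60 = 1, so apply the 1/(2N) correction: H → 1 − 1/(2·60) = 0.99167.
z(H) = z(0.99167) = 2.394
z(FA) = z(0.28000) = -0.583
d' = 2.394 − (-0.583) = 2.977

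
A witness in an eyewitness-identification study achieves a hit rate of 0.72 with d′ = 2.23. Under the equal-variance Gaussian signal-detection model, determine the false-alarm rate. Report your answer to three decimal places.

false-alarm rate = 0.050

z(hit rate) = z(0.72) = 0.5828
z(FA) = z(H) − d' = 0.5828 − 2.23 = -1.6472
false-alarm rate = Φ(-1.6472) = 0.0498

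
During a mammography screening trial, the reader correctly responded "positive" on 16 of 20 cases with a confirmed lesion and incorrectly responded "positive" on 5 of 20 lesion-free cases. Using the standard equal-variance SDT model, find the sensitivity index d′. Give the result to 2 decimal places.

d′ = 1.52

H = 16/20 = 0.8000
FA = 5/20 = 0.2500
z(0.8000) = 0.842, z(0.2500) = -0.674
d' = z(H) − z(FA) = 0.842 − (-0.674) = 1.516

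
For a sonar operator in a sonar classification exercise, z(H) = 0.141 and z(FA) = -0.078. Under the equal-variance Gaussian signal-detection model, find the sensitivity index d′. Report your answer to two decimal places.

d' = z(H) − z(FA) = 0.141 − (-0.078) = 0.219

d′ = 0.22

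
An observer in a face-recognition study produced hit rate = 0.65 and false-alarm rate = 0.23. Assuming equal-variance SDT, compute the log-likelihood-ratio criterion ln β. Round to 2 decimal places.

ln β = 0.20

z(0.65) = 0.385, z(0.23) = -0.739
ln β = −½·[z(H)² − z(FA)²] = −0.5 × (0.148 − 0.546) = 0.199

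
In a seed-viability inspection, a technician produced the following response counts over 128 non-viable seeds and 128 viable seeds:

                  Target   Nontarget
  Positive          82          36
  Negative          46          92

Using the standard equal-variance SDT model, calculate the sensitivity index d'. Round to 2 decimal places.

H = 82/128 = 0.6406
FA = 36/128 = 0.2812
Φ⁻¹(0.6406) = 0.3601, Φ⁻¹(0.2812) = -0.5793
d' = z(H) − z(FA) = 0.3601 − (-0.5793) = 0.9394

d' = 0.94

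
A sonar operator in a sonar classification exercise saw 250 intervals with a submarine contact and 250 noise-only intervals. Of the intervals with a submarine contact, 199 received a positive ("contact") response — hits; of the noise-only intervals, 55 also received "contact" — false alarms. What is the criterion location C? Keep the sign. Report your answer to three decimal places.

H = 199/250 = 0.7960
FA = 55/250 = 0.2200
z(0.7960) = 0.8274, z(0.2200) = -0.7722
c = −½·[z(H) + z(FA)] = −0.5 × (0.8274 + (-0.7722)) = -0.0276
c < 0: the sonar operator has a liberal response bias.

C = -0.028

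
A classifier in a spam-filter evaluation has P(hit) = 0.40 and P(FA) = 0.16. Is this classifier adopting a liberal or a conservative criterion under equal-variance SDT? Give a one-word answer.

conservative

z(H) = -0.253, z(FA) = -0.994
c = −½·(z(H) + z(FA)) = 0.6235
c > 0 → conservative criterion (biased toward responding “no”).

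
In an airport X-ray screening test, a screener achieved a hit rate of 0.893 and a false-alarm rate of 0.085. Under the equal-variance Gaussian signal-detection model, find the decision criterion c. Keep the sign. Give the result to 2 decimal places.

c = 0.06

z(H) = 1.2426
z(FA) = -1.3722
c = −½·[z(H) + z(FA)] = −0.5 × (1.2426 + (-1.3722)) = 0.0648
c > 0: the screener has a conservative response bias.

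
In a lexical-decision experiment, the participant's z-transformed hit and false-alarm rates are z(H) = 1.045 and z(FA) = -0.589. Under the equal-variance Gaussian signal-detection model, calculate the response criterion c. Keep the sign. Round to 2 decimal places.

c = −½·[z(H) + z(FA)] = −½·(1.045 + (-0.589)) = -0.228
c < 0: the participant has a liberal response bias.

c = -0.23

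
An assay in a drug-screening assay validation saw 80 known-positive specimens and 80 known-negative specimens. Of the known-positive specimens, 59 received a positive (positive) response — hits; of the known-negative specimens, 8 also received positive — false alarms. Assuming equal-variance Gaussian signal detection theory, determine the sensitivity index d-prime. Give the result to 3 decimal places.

H = 59/80 = 0.7375
FA = 8/80 = 0.1000
z(H) = 0.6357
z(FA) = -1.2816
d' = z(H) − z(FA) = 0.6357 − (-1.2816) = 1.9173

d-prime = 1.917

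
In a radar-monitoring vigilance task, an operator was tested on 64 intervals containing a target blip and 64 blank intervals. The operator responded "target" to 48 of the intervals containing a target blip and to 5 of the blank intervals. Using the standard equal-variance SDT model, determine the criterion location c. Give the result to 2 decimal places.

c = 0.37

H = 48/64 = 0.7500
FA = 5/64 = 0.0781
Φ⁻¹(H) = Φ⁻¹(0.7500) = 0.674
Φ⁻¹(FA) = Φ⁻¹(0.0781) = -1.418
c = −½·[z(H) + z(FA)] = −0.5 × (0.674 + (-1.418)) = 0.372
c > 0: the operator has a conservative response bias.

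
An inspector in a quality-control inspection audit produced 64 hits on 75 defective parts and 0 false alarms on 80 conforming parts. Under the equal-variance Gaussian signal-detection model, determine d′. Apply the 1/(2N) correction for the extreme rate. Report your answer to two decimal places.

d′ = 3.55

The false-alarm rate is 0/80 = 0, so apply the 1/(2N) correction: FA → 1/(2·80) = 0.00625.
z(H) = z(0.85333) = 1.051
z(FA) = z(0.00625) = -2.498
d' = 1.051 − (-2.498) = 3.549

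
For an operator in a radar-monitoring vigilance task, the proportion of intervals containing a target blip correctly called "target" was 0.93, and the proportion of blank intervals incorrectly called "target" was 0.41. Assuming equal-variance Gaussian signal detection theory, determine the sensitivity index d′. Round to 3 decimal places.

d′ = 1.703

Φ⁻¹(0.93) = 1.4758, Φ⁻¹(0.41) = -0.2275
d' = z(H) − z(FA) = 1.4758 − (-0.2275) = 1.7033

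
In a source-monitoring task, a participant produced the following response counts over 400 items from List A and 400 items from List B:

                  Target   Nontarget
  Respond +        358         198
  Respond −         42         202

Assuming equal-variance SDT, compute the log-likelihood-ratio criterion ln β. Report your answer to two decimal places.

H = 358/400 = 0.8950
FA = 198/400 = 0.4950
Φ⁻¹(0.8950) = 1.254, Φ⁻¹(0.4950) = -0.013
ln β = −½·[z(H)² − z(FA)²] = −0.5 × (1.573 − 0.000) = -0.7865

ln β = -0.79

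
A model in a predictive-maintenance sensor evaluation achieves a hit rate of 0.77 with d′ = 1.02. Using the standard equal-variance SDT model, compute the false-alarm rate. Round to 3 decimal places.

false-alarm rate = 0.389

z(hit rate) = z(0.77) = 0.7388
z(FA) = z(H) − d' = 0.7388 − 1.02 = -0.2812
false-alarm rate = Φ(-0.2812) = 0.3893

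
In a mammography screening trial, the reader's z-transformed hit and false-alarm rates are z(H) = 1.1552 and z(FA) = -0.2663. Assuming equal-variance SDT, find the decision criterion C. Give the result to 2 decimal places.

c = −½·[z(H) + z(FA)] = −½·(1.1552 + (-0.2663)) = -0.44445
c < 0: the reader has a liberal response bias.

C = -0.44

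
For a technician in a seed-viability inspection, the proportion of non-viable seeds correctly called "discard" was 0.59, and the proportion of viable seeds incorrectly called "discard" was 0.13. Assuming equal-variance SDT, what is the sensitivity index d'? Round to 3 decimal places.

d' = 1.354

z(H) = z(0.59) = 0.2275
z(FA) = z(0.13) = -1.1264
d' = z(H) − z(FA) = 0.2275 − (-1.1264) = 1.3539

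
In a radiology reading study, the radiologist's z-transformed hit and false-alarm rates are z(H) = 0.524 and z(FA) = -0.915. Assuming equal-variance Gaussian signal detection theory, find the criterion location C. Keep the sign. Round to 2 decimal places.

C = 0.20

c = −½·[z(H) + z(FA)] = −½·(0.524 + (-0.915)) = 0.1955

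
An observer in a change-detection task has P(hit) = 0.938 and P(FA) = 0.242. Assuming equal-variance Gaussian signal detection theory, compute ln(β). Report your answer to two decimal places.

ln β = -0.94

z(H) = z(0.938) = 1.538
z(FA) = z(0.242) = -0.700
ln β = −½·[z(H)² − z(FA)²] = −0.5 × (2.365 − 0.490) = -0.9375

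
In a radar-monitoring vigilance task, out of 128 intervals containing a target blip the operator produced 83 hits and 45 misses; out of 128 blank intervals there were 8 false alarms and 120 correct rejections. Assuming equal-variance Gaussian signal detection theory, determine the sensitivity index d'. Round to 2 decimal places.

H = 83/128 = 0.6484
FA = 8/128 = 0.0625
Φ⁻¹(0.6484) = 0.3810, Φ⁻¹(0.0625) = -1.5341
d' = z(H) − z(FA) = 0.3810 − (-1.5341) = 1.9151

d' = 1.92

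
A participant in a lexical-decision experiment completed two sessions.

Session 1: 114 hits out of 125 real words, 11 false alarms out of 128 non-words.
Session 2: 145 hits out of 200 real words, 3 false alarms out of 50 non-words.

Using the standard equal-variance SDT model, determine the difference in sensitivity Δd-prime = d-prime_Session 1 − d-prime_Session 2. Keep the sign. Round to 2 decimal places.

Δd-prime = 0.57

Session 1: z(0.9120) = 1.353, z(0.0859) = -1.366, d' = 2.719
Session 2: z(0.7250) = 0.598, z(0.0600) = -1.555, d' = 2.153
Δd' = d'_Session 1 − d'_Session 2 = 2.719 − 2.153 = 0.566
Session 1 has the higher sensitivity.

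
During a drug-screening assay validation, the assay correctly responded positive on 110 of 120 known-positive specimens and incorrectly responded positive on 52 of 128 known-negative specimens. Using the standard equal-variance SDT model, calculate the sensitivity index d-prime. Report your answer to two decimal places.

H = 110/120 = 0.9167
FA = 52/128 = 0.4062
z(H) = z(0.9167) = 1.3832
z(FA) = z(0.4062) = -0.2373
d' = z(H) − z(FA) = 1.3832 − (-0.2373) = 1.6205

d-prime = 1.62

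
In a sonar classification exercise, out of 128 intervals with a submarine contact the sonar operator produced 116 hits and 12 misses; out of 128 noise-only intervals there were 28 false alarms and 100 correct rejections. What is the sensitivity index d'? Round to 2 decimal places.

d' = 2.09

H = 116/128 = 0.9062
FA = 28/128 = 0.2188
z(H) = 1.3177
z(FA) = -0.7763
d' = z(H) − z(FA) = 1.3177 − (-0.7763) = 2.0940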